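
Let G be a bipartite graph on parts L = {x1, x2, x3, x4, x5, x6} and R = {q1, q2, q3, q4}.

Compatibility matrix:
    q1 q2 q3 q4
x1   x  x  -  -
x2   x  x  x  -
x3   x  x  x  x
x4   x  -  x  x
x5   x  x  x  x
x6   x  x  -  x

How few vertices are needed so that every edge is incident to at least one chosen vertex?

A maximum matching has 4 edges (e.g. x1–q1, x2–q3, x3–q2, x4–q4).
By König's theorem the minimum vertex cover has the same size. One such cover is {q1, q2, q3, q4}.

4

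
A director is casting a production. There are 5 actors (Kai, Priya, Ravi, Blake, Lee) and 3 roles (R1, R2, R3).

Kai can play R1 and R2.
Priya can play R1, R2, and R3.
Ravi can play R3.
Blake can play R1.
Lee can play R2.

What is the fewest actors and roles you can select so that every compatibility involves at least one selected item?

{R1, R2, R3} is a vertex cover of size 3: every edge has an endpoint in this set.
No smaller cover exists because Kai–R1, Priya–R2, Ravi–R3 is a matching of size 3, and a cover must include an endpoint of each of these disjoint edges (König's theorem).

3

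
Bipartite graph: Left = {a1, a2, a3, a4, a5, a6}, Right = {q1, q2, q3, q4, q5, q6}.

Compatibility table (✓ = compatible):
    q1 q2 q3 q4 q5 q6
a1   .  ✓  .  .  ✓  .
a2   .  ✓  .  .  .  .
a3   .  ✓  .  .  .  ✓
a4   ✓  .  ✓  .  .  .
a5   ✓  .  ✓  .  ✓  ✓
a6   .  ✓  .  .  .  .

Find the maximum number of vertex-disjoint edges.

A valid assignment of size 5: a1-q5, a2-q2, a3-q6, a4-q1, a5-q3.
The set {a2, a6} has only 1 neighbour ({q2}), so by Hall's theorem at most 5 of the 6 left vertices can be matched.

5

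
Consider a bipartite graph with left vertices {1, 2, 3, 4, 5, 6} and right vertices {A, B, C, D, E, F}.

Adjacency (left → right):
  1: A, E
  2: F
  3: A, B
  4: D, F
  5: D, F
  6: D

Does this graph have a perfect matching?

No

The set {2, 4, 5, 6} has only 2 neighbours ({D, F}), so by Hall's theorem at most 4 of the 6 left vertices can be matched.
Hence no matching covers every left vertex.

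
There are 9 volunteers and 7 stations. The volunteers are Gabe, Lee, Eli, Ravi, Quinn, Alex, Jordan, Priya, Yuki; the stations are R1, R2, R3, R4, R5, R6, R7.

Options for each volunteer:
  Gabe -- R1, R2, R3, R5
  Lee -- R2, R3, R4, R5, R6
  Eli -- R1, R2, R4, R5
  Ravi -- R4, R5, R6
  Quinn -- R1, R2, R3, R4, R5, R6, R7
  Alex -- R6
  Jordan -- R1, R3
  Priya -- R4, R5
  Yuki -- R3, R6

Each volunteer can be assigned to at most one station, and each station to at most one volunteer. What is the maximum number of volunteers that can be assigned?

7

A valid assignment of size 7: Gabe–R1, Lee–R2, Eli–R4, Ravi–R5, Quinn–R7, Alex–R6, Jordan–R3.
The set {Gabe, Lee, Eli, Ravi, Alex, Jordan, Priya, Yuki} has only 6 neighbours ({R1, R2, R3, R4, R5, R6}), so by Hall's theorem at most 7 of the 9 volunteers can be matched.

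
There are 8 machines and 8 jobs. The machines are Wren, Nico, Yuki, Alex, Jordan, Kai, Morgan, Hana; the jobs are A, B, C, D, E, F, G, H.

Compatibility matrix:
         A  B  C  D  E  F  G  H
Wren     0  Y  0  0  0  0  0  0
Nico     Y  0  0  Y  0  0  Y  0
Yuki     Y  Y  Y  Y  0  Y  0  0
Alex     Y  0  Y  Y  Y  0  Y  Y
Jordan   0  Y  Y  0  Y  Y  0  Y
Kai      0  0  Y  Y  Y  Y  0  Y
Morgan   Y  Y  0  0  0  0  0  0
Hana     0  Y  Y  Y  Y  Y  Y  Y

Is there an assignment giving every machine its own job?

Yes

A valid assignment of size 8: Wren→B, Nico→D, Yuki→C, Alex→E, Jordan→F, Kai→H, Morgan→A, Hana→G.
Every machine is matched, so this is a perfect matching.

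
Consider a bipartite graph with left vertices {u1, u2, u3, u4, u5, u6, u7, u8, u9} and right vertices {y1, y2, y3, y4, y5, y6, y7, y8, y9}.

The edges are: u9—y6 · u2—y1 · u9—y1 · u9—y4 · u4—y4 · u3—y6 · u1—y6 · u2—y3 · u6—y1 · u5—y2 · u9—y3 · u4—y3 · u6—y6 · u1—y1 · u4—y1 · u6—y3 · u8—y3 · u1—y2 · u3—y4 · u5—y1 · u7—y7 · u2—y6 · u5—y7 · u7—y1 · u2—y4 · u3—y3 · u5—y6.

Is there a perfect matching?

The set {u1, u2, u3, u4, u5, u6, u7, u8, u9} has only 6 neighbours ({y1, y2, y3, y4, y6, y7}), so by Hall's theorem at most 6 of the 9 left vertices can be matched.
Hence no matching covers every left vertex.

No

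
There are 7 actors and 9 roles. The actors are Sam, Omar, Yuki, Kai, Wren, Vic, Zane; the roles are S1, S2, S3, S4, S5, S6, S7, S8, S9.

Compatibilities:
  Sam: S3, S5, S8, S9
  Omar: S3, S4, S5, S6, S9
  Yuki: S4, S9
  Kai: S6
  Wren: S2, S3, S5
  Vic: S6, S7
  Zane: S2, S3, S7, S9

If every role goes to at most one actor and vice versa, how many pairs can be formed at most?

7

For example, pair Sam-S8, Omar-S4, Yuki-S9, Kai-S6, Wren-S3, Vic-S7, Zane-S2.
All 7 actors are matched, so no larger matching exists.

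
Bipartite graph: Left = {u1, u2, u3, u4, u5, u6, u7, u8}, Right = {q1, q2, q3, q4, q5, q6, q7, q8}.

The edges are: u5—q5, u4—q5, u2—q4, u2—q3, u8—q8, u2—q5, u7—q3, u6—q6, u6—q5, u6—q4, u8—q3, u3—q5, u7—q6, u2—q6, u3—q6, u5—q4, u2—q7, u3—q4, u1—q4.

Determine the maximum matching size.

One maximum matching: u1-q4, u2-q7, u3-q6, u4-q5, u7-q3, u8-q8.
The set {u1, u3, u4, u5, u6} has only 3 neighbours ({q4, q5, q6}), so by Hall's theorem at most 6 of the 8 left vertices can be matched.

6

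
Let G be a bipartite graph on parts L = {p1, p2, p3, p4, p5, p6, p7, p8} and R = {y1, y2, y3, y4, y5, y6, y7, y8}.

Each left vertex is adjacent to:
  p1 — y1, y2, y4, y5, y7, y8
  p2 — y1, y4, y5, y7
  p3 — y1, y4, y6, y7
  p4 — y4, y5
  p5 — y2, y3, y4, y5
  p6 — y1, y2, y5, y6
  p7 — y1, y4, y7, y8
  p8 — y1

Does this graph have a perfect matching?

Yes

One maximum matching: p1→y2, p2→y5, p3→y7, p4→y4, p5→y3, p6→y6, p7→y8, p8→y1.
Every left vertex is matched, so this is a perfect matching.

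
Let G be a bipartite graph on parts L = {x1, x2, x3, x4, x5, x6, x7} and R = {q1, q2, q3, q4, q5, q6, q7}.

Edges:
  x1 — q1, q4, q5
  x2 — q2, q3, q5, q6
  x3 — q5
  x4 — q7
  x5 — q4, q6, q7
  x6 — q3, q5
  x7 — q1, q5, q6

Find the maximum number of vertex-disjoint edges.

7

For example, pair x1-q1, x2-q2, x3-q5, x4-q7, x5-q4, x6-q3, x7-q6.
This saturates every left vertex, so 7 is the maximum.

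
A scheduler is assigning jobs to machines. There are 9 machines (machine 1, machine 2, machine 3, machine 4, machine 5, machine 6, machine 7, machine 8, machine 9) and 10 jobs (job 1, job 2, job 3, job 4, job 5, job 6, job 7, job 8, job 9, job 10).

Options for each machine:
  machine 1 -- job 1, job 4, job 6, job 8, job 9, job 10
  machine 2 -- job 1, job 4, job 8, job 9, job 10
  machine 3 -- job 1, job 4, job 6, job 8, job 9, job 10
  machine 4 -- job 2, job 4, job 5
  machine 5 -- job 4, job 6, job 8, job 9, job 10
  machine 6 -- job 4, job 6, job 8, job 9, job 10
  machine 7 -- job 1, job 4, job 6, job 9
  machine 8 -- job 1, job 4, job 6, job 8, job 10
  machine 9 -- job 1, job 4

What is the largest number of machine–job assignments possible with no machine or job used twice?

7

A valid assignment of size 7: machine 1-job 6, machine 2-job 10, machine 3-job 1, machine 4-job 2, machine 5-job 8, machine 6-job 4, machine 7-job 9.
The set {machine 1, machine 2, machine 3, machine 5, machine 6, machine 7, machine 8, machine 9} has only 6 neighbours ({job 1, job 10, job 4, job 6, job 8, job 9}), so by Hall's theorem at most 7 of the 9 machines can be matched.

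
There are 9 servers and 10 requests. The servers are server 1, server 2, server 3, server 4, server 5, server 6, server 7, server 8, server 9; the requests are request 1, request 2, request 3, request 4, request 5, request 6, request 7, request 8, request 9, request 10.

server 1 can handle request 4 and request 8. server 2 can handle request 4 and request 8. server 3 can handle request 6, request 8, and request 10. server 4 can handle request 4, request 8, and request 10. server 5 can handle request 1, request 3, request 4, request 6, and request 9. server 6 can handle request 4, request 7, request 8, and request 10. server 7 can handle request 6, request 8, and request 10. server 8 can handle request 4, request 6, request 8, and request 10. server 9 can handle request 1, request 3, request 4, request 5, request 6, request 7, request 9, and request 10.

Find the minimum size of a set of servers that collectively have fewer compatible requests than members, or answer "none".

Take S = {server 1, server 2, server 3, server 4, server 7}. Its neighbourhood is {request 4, request 6, request 8, request 10}, so |N(S)| = 4 < |S| = 5.
Every subset of size less than 5 has at least as many neighbours as members, so 5 is the minimum.

5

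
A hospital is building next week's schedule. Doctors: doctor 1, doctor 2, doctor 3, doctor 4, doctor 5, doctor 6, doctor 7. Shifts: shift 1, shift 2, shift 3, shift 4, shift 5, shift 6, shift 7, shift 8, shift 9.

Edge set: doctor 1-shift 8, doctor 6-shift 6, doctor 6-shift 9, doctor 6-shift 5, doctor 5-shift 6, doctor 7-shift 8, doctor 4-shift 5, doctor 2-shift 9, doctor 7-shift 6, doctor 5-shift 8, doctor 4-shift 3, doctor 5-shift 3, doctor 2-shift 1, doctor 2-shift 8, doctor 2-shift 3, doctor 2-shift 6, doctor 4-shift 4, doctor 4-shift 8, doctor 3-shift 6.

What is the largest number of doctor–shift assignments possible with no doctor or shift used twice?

6

One maximum matching: doctor 1–shift 8, doctor 2–shift 1, doctor 3–shift 6, doctor 4–shift 4, doctor 5–shift 3, doctor 6–shift 5.
The set {doctor 1, doctor 3, doctor 7} has only 2 neighbours ({shift 6, shift 8}), so by Hall's theorem at most 6 of the 7 doctors can be matched.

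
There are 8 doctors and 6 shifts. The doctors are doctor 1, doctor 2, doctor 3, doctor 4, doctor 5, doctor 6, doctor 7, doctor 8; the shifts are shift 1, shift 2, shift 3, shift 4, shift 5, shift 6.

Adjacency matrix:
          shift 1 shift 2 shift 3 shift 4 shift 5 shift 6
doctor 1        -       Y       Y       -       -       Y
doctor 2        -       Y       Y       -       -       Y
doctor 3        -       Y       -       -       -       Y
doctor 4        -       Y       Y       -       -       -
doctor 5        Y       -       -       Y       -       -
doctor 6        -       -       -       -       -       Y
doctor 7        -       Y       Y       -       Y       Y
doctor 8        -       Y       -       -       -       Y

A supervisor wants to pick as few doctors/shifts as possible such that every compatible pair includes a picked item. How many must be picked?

5

A maximum matching has 5 edges (e.g. doctor 1–shift 2, doctor 2–shift 3, doctor 3–shift 6, doctor 5–shift 4, doctor 7–shift 5).
By König's theorem the minimum vertex cover has the same size. One such cover is {doctor 5, doctor 7, shift 2, shift 3, shift 6}.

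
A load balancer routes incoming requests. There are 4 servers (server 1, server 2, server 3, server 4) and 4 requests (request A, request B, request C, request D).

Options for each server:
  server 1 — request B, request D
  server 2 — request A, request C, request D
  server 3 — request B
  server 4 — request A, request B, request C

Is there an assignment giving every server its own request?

One maximum matching: server 1-request D, server 2-request A, server 3-request B, server 4-request C.
Every server is matched, so this is a perfect matching.

Yes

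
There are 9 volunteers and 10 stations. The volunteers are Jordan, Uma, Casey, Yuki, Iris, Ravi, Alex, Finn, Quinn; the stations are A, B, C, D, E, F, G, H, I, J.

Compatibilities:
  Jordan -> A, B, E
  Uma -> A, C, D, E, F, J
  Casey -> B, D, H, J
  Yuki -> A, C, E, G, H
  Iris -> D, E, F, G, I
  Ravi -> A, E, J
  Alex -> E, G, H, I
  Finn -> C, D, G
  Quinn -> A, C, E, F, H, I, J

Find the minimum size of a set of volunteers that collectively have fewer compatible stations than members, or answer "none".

A matching saturating every volunteer exists, for instance Jordan→B, Uma→F, Casey→D, Yuki→A, Iris→G, Ravi→E, Alex→H, Finn→C, Quinn→J.
By Hall's marriage theorem, this means |N(S)| ≥ |S| for every subset S, so no violating subset exists.

none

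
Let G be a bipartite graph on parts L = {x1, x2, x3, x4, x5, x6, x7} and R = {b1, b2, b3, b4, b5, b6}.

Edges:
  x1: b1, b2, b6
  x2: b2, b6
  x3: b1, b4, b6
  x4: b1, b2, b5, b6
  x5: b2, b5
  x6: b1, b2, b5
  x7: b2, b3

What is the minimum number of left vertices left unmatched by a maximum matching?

1

A valid assignment of size 6: x1-b1, x2-b2, x3-b4, x4-b6, x5-b5, x7-b3.
The set {x1, x2, x4, x5, x6} has only 4 neighbours ({b1, b2, b5, b6}), so by Hall's theorem at most 6 of the 7 left vertices can be matched.
That matches 6 of the 7, leaving 1 unmatched; no matching can do better.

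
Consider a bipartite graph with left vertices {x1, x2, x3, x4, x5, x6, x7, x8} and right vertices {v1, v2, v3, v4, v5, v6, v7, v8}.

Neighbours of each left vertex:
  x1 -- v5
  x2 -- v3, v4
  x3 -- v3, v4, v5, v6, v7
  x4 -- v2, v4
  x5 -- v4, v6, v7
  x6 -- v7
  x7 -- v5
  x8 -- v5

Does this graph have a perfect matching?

The set {x1, x7, x8} has only 1 neighbour ({v5}), so by Hall's theorem at most 6 of the 8 left vertices can be matched.
Hence no matching covers every left vertex.

No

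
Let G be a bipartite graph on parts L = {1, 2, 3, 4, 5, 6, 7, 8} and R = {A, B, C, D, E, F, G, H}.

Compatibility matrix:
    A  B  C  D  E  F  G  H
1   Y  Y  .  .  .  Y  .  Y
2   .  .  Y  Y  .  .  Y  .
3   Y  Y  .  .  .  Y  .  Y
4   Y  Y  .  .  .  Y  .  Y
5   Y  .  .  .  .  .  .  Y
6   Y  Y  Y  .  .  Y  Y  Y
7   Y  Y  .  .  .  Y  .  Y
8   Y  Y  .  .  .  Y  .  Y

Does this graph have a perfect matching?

The set {1, 3, 4, 5, 7, 8} has only 4 neighbours ({A, B, F, H}), so by Hall's theorem at most 6 of the 8 left vertices can be matched.
Hence no matching covers every left vertex.

No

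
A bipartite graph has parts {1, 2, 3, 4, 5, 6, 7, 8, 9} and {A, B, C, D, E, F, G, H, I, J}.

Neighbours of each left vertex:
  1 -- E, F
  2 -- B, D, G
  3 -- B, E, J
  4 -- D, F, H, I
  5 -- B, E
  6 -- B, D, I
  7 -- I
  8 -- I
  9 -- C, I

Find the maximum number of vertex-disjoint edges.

8

A valid assignment of size 8: 1-F, 2-G, 3-J, 4-D, 5-E, 6-B, 7-I, 9-C.
The set {7, 8} has only 1 neighbour ({I}), so by Hall's theorem at most 8 of the 9 left vertices can be matched.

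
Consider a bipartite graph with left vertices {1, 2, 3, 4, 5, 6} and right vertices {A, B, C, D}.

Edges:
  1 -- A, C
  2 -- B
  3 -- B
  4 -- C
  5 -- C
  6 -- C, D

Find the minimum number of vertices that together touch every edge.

4

A maximum matching has 4 edges (e.g. 1–A, 2–B, 4–C, 6–D).
By König's theorem the minimum vertex cover has the same size. One such cover is {1, 6, B, C}.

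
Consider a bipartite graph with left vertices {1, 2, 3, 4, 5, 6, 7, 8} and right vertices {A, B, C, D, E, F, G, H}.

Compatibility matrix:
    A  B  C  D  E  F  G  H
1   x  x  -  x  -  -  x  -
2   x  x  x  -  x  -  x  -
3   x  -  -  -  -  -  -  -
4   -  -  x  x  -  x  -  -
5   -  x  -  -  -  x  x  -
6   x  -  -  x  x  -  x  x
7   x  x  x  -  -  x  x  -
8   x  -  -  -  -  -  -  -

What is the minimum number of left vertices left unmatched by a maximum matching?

For example, pair 1–D, 2–B, 3–A, 4–C, 5–F, 6–E, 7–G.
The set {3, 8} has only 1 neighbour ({A}), so by Hall's theorem at most 7 of the 8 left vertices can be matched.
That matches 7 of the 8, leaving 1 unmatched; no matching can do better.

1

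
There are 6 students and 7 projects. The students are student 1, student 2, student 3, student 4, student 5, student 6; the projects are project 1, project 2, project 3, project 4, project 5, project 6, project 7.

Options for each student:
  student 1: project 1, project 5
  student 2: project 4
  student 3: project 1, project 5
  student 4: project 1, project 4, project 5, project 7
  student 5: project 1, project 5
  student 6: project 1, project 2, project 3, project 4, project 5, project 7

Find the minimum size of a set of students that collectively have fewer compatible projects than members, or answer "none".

3

Take S = {student 1, student 3, student 5}. Its neighbourhood is {project 1, project 5}, so |N(S)| = 2 < |S| = 3.
Every subset of size less than 3 has at least as many neighbours as members, so 3 is the minimum.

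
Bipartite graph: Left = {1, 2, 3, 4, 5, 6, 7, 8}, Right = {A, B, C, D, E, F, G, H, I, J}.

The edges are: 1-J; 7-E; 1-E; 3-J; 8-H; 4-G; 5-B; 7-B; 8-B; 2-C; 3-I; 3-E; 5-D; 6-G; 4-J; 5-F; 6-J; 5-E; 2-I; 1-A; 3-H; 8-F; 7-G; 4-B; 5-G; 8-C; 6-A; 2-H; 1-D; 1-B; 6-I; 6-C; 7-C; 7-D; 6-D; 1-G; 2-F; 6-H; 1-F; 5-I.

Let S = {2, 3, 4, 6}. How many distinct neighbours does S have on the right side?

The union of neighbours of {2, 3, 4, 6} is {A, B, C, D, E, F, G, H, I, J}, which has 10 elements.
Since |N(S)| = 10 ≥ |S| = 4, Hall's condition holds for this subset.

10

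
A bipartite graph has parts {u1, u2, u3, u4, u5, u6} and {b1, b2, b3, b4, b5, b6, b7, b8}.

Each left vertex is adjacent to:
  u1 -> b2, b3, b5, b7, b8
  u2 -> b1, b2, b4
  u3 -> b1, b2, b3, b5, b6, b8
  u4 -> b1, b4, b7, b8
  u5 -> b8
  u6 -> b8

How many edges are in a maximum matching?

5

For example, pair u1–b5, u2–b4, u3–b1, u4–b7, u5–b8.
The set {u5, u6} has only 1 neighbour ({b8}), so by Hall's theorem at most 5 of the 6 left vertices can be matched.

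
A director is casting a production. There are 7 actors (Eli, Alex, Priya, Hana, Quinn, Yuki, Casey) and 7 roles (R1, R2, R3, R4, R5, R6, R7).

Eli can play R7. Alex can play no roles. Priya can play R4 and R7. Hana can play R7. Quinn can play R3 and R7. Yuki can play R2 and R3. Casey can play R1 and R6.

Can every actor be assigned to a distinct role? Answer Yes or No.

The set {Eli, Alex, Hana} has only 1 neighbour ({R7}), so by Hall's theorem at most 5 of the 7 actors can be matched.
Hence no matching covers every actor.

No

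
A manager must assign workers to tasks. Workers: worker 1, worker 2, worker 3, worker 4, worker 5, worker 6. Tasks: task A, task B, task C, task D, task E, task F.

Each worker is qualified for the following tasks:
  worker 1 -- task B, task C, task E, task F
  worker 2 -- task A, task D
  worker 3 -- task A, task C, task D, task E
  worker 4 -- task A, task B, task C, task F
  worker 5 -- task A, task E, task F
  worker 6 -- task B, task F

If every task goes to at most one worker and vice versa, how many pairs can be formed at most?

One maximum matching: worker 1–task F, worker 2–task D, worker 3–task C, worker 4–task A, worker 5–task E, worker 6–task B.
All 6 workers are matched, so no larger matching exists.

6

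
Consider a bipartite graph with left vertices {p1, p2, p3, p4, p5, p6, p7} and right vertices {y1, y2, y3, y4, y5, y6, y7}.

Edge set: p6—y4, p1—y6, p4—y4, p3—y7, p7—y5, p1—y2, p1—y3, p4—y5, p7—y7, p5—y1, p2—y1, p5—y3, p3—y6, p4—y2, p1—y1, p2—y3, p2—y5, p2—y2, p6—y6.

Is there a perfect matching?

Yes

A valid assignment of size 7: p1-y2, p2-y1, p3-y6, p4-y5, p5-y3, p6-y4, p7-y7.
All 7 left vertices are covered.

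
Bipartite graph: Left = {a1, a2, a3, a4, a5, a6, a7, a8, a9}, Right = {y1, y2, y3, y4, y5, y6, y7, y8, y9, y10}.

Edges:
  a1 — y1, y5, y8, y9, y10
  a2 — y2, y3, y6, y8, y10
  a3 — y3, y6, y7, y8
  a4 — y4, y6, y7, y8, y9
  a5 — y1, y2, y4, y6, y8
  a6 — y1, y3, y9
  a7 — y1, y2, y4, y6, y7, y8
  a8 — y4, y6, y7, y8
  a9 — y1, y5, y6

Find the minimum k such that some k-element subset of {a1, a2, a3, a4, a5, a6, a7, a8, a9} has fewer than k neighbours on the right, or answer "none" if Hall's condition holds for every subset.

A matching saturating every left vertex exists, for instance a1→y10, a2→y6, a3→y8, a4→y9, a5→y2, a6→y3, a7→y7, a8→y4, a9→y1.
By Hall's marriage theorem, this means |N(S)| ≥ |S| for every subset S, so no violating subset exists.

none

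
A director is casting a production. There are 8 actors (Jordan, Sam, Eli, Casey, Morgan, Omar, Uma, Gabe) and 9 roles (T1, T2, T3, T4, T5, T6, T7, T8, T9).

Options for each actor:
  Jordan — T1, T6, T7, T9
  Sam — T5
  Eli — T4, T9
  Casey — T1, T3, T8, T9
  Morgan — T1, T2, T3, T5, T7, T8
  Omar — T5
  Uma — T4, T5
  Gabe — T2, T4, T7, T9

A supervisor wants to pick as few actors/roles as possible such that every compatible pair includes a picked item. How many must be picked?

A maximum matching has 7 edges (e.g. Jordan–T6, Sam–T5, Eli–T9, Casey–T8, Morgan–T3, Uma–T4, Gabe–T7).
By König's theorem the minimum vertex cover has the same size. One such cover is {Jordan, Eli, Casey, Morgan, Uma, Gabe, T5}.

7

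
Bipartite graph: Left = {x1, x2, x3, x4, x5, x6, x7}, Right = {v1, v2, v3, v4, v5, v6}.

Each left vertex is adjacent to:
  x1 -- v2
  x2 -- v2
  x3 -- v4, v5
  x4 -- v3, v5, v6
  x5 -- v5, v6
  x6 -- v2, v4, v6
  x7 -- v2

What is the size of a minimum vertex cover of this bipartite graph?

5

{x3, x4, x5, x6, v2} is a vertex cover of size 5: every edge has an endpoint in this set.
No smaller cover exists because x1–v2, x3–v4, x4–v3, x5–v5, x6–v6 is a matching of size 5, and a cover must include an endpoint of each of these disjoint edges (König's theorem).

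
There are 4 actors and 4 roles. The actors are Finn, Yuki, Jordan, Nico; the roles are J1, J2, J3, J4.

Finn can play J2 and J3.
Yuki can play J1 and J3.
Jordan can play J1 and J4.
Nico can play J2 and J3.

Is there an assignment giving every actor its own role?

Yes

One maximum matching: Finn→J2, Yuki→J1, Jordan→J4, Nico→J3.
All 4 actors are covered.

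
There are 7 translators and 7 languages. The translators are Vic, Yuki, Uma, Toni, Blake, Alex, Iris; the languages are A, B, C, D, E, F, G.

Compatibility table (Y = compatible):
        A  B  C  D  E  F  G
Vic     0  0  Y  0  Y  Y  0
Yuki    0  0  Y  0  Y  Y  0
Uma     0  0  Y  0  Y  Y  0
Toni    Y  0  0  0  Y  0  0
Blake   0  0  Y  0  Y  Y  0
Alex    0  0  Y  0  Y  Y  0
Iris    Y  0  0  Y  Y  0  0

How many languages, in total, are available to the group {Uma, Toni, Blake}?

4

The union of neighbours of {Uma, Toni, Blake} is {A, C, E, F}, which has 4 elements.
Since |N(S)| = 4 ≥ |S| = 3, Hall's condition holds for this subset.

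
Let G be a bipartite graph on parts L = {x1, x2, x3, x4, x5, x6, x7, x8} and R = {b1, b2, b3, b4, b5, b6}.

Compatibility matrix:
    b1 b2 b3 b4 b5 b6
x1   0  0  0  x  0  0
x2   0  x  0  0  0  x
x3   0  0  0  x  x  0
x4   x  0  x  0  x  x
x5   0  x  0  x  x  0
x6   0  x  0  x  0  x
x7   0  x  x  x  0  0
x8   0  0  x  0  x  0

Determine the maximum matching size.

6

A valid assignment of size 6: x1-b4, x2-b6, x3-b5, x4-b1, x5-b2, x7-b3.
The set {x1, x2, x3, x5, x6, x7, x8} has only 5 neighbours ({b2, b3, b4, b5, b6}), so by Hall's theorem at most 6 of the 8 left vertices can be matched.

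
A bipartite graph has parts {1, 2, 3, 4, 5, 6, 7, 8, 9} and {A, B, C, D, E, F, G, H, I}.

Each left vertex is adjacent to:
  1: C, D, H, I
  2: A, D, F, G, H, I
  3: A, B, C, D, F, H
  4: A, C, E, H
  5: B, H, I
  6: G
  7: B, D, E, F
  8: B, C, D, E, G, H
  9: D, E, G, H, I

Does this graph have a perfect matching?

Yes

One maximum matching: 1–C, 2–I, 3–F, 4–A, 5–B, 6–G, 7–D, 8–H, 9–E.
All 9 left vertices are covered.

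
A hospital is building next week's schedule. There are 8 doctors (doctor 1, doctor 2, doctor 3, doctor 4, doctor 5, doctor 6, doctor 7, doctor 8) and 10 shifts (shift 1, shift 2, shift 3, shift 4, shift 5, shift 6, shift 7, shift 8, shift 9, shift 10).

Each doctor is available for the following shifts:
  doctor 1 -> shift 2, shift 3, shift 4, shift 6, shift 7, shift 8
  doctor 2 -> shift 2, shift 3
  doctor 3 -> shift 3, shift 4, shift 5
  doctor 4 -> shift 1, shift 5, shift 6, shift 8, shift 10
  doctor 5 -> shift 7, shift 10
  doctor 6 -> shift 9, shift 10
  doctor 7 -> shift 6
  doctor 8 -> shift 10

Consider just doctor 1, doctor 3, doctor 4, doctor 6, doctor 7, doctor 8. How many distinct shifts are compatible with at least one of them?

10

The union of neighbours of {doctor 1, doctor 3, doctor 4, doctor 6, doctor 7, doctor 8} is {shift 1, shift 2, shift 3, shift 4, shift 5, shift 6, shift 7, shift 8, shift 9, shift 10}, which has 10 elements.
Since |N(S)| = 10 ≥ |S| = 6, Hall's condition holds for this subset.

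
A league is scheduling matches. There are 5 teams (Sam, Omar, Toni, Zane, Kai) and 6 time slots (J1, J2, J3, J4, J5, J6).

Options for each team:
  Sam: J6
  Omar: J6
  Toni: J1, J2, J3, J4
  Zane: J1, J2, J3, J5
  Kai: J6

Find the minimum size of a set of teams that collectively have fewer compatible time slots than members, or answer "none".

Take S = {Sam, Omar}. Its neighbourhood is {J6}, so |N(S)| = 1 < |S| = 2.
No single vertex violates Hall's condition since each has at least one neighbour, so 2 is the minimum.

2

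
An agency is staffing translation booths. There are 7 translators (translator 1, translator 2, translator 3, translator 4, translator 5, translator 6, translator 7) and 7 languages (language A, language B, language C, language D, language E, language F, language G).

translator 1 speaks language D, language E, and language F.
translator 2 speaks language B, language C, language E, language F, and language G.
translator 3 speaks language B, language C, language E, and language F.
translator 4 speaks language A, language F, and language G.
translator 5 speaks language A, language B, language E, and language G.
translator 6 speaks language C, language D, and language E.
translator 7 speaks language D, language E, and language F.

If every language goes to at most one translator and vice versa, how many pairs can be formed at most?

One maximum matching: translator 1→language E, translator 2→language C, translator 3→language B, translator 4→language G, translator 5→language A, translator 6→language D, translator 7→language F.
All 7 translators are matched, so no larger matching exists.

7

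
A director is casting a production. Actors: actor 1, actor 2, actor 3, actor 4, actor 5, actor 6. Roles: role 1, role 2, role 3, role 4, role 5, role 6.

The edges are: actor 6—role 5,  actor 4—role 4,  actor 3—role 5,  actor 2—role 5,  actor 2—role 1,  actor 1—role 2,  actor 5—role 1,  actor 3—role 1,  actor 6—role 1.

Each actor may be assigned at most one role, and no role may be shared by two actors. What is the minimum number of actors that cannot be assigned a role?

For example, pair actor 1→role 2, actor 2→role 1, actor 3→role 5, actor 4→role 4.
The set {actor 2, actor 3, actor 5, actor 6} has only 2 neighbours ({role 1, role 5}), so by Hall's theorem at most 4 of the 6 actors can be matched.
That matches 4 of the 6, leaving 2 unmatched; no matching can do better.

2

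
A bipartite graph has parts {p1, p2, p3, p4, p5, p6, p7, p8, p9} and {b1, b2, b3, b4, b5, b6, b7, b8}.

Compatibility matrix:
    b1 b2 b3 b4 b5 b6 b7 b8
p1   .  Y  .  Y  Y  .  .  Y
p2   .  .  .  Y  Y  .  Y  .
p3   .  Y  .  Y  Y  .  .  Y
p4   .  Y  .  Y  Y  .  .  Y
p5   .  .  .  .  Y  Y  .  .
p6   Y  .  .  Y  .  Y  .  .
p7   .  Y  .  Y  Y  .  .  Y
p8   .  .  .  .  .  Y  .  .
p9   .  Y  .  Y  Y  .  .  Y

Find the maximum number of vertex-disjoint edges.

7

A valid assignment of size 7: p1-b2, p2-b7, p3-b4, p4-b8, p5-b6, p6-b1, p7-b5.
The set {p1, p3, p4, p5, p7, p8, p9} has only 5 neighbours ({b2, b4, b5, b6, b8}), so by Hall's theorem at most 7 of the 9 left vertices can be matched.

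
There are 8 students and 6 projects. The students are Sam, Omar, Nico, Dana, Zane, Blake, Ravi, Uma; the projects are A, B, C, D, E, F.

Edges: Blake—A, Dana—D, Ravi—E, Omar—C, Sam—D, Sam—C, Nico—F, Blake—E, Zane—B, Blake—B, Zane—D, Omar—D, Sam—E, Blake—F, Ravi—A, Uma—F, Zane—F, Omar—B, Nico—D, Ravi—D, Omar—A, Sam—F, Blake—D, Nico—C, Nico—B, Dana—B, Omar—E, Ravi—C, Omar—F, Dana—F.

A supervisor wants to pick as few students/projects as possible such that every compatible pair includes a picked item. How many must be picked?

The 6 edges Sam–C, Omar–E, Nico–B, Dana–D, Zane–F, Blake–A form a matching, so any vertex cover needs at least 6 vertices (one per matched edge).
Conversely {A, B, C, D, E, F} meets every edge and has exactly 6 vertices, so 6 is optimal.

6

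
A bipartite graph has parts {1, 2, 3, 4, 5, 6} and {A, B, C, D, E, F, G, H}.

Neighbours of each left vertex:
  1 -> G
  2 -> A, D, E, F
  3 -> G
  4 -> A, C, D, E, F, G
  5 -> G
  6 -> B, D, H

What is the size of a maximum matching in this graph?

A valid assignment of size 4: 1-G, 2-E, 4-A, 6-B.
The set {1, 3, 5} has only 1 neighbour ({G}), so by Hall's theorem at most 4 of the 6 left vertices can be matched.

4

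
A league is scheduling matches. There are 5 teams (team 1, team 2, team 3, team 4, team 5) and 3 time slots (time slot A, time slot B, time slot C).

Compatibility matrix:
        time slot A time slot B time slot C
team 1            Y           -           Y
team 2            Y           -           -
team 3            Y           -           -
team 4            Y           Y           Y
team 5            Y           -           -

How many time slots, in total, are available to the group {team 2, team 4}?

3

The union of neighbours of {team 2, team 4} is {time slot A, time slot B, time slot C}, which has 3 elements.
Since |N(S)| = 3 ≥ |S| = 2, Hall's condition holds for this subset.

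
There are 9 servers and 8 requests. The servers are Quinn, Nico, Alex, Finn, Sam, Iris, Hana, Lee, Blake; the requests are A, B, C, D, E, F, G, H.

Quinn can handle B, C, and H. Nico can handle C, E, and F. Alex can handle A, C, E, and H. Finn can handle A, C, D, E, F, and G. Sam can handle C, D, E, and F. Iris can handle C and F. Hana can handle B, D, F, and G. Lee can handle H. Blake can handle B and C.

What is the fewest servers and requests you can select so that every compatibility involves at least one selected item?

8

A maximum matching has 8 edges (e.g. Quinn–B, Nico–C, Alex–E, Finn–A, Sam–D, Iris–F, Hana–G, Lee–H).
By König's theorem the minimum vertex cover has the same size. One such cover is {A, B, C, D, E, F, G, H}.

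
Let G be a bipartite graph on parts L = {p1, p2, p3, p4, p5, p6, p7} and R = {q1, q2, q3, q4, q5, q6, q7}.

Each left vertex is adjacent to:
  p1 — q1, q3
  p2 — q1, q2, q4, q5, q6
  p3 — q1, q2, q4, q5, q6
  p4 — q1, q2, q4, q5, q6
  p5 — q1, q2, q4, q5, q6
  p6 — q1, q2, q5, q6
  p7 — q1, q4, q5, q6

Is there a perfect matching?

No

The set {p2, p3, p4, p5, p6, p7} has only 5 neighbours ({q1, q2, q4, q5, q6}), so by Hall's theorem at most 6 of the 7 left vertices can be matched.
Hence no matching covers every left vertex.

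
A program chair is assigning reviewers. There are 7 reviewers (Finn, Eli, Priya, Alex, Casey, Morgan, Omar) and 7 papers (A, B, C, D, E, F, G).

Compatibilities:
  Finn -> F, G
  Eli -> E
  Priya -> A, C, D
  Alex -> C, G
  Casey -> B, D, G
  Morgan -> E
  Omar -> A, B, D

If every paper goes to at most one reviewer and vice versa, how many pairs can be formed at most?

For example, pair Finn-F, Eli-E, Priya-D, Alex-C, Casey-G, Omar-B.
The set {Eli, Morgan} has only 1 neighbour ({E}), so by Hall's theorem at most 6 of the 7 reviewers can be matched.

6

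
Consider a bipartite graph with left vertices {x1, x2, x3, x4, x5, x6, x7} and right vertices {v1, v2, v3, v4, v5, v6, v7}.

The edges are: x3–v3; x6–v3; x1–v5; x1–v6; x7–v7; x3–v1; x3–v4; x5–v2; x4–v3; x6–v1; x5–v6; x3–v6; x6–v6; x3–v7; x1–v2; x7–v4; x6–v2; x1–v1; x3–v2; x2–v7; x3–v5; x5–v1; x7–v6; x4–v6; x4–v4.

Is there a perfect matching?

A valid assignment of size 7: x1-v2, x2-v7, x3-v5, x4-v4, x5-v1, x6-v3, x7-v6.
Every left vertex is matched, so this is a perfect matching.

Yes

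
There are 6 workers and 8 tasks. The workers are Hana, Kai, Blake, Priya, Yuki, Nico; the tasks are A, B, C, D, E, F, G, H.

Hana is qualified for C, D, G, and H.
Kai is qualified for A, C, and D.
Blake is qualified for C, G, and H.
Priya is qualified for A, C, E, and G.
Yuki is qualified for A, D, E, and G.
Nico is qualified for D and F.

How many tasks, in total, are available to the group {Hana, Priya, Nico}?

The union of neighbours of {Hana, Priya, Nico} is {A, C, D, E, F, G, H}, which has 7 elements.
Since |N(S)| = 7 ≥ |S| = 3, Hall's condition holds for this subset.

7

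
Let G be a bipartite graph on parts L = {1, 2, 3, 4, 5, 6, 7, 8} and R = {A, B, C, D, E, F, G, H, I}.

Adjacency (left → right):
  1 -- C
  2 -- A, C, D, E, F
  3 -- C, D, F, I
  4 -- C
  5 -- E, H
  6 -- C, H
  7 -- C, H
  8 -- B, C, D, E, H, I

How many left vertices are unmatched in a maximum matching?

2

A valid assignment of size 6: 1–C, 2–A, 3–F, 5–E, 6–H, 8–B.
The set {1, 4, 6, 7} has only 2 neighbours ({C, H}), so by Hall's theorem at most 6 of the 8 left vertices can be matched.
That matches 6 of the 8, leaving 2 unmatched; no matching can do better.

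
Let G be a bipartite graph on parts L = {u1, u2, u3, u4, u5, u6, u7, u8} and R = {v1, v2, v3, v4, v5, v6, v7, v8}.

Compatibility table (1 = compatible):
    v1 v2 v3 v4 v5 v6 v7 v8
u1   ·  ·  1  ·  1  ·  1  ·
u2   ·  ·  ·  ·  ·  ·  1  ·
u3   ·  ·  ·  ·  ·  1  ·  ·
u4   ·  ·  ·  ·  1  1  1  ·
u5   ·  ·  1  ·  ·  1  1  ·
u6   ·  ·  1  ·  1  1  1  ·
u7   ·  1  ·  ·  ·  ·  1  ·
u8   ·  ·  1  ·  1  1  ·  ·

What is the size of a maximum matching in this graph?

One maximum matching: u1–v3, u2–v7, u3–v6, u4–v5, u7–v2.
The set {u1, u2, u3, u4, u5, u6, u8} has only 4 neighbours ({v3, v5, v6, v7}), so by Hall's theorem at most 5 of the 8 left vertices can be matched.

5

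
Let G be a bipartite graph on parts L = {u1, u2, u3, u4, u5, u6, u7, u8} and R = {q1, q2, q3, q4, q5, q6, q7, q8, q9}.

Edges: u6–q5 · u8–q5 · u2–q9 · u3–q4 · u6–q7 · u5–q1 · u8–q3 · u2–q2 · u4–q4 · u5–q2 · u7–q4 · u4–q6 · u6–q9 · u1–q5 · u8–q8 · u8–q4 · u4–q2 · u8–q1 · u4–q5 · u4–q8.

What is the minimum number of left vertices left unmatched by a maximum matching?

1

For example, pair u1-q5, u2-q9, u3-q4, u4-q6, u5-q2, u6-q7, u8-q1.
The set {u3, u7} has only 1 neighbour ({q4}), so by Hall's theorem at most 7 of the 8 left vertices can be matched.
That matches 7 of the 8, leaving 1 unmatched; no matching can do better.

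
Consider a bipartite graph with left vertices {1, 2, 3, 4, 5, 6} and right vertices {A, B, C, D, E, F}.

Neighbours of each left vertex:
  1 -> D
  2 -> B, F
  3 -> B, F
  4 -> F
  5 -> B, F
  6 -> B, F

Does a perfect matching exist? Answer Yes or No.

The set {2, 3, 4, 5, 6} has only 2 neighbours ({B, F}), so by Hall's theorem at most 3 of the 6 left vertices can be matched.
Hence no matching covers every left vertex.

No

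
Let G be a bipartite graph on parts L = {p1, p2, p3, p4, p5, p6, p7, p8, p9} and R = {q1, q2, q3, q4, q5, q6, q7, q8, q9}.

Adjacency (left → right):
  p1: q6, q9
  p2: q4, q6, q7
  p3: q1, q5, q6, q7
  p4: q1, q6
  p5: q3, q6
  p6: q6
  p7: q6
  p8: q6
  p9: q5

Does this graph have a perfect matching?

No

The set {p6, p7, p8} has only 1 neighbour ({q6}), so by Hall's theorem at most 7 of the 9 left vertices can be matched.
Hence no matching covers every left vertex.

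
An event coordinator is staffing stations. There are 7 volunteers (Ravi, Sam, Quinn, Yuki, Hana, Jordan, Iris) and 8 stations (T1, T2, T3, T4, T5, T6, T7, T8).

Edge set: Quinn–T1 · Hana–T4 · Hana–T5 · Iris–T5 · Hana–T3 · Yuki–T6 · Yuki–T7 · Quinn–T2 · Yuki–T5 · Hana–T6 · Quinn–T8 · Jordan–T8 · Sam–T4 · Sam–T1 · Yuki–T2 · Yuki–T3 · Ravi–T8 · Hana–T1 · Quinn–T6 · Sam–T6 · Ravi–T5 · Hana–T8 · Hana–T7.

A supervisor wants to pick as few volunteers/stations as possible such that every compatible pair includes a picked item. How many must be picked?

{Sam, Quinn, Yuki, Hana, T5, T8} is a vertex cover of size 6: every edge has an endpoint in this set.
No smaller cover exists because Ravi–T5, Sam–T6, Quinn–T2, Yuki–T7, Hana–T4, Jordan–T8 is a matching of size 6, and a cover must include an endpoint of each of these disjoint edges (König's theorem).

6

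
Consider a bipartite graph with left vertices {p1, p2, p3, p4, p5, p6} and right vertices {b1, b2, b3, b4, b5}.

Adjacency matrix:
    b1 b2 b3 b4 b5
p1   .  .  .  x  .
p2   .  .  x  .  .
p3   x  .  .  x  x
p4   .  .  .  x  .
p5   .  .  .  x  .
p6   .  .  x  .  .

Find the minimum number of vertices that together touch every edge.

3

The 3 edges p1–b4, p2–b3, p3–b5 form a matching, so any vertex cover needs at least 3 vertices (one per matched edge).
Conversely {p3, b3, b4} meets every edge and has exactly 3 vertices, so 3 is optimal.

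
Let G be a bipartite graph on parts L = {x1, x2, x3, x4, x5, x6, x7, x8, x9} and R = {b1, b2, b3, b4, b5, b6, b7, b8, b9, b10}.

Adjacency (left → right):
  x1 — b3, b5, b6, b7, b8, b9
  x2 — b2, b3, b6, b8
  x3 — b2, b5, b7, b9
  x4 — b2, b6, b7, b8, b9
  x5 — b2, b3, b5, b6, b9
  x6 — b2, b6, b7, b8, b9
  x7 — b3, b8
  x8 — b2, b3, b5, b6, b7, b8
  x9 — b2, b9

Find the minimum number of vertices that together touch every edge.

7

A maximum matching has 7 edges (e.g. x1–b5, x2–b8, x3–b9, x4–b2, x5–b6, x6–b7, x7–b3).
By König's theorem the minimum vertex cover has the same size. One such cover is {b2, b3, b5, b6, b7, b8, b9}.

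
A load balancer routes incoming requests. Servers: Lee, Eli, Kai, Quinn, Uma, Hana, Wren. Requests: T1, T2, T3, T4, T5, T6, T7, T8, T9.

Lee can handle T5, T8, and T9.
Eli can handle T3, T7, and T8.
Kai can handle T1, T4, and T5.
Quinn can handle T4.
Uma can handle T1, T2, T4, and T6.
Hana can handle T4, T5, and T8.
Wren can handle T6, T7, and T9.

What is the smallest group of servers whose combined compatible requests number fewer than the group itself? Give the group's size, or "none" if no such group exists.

A matching saturating every server exists, for instance Lee→T8, Eli→T7, Kai→T1, Quinn→T4, Uma→T2, Hana→T5, Wren→T9.
By Hall's marriage theorem, this means |N(S)| ≥ |S| for every subset S, so no violating subset exists.

none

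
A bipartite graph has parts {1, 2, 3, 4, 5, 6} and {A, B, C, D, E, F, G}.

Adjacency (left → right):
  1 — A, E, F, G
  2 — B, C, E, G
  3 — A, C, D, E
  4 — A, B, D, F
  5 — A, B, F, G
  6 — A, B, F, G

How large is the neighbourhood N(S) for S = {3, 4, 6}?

The union of neighbours of {3, 4, 6} is {A, B, C, D, E, F, G}, which has 7 elements.
Since |N(S)| = 7 ≥ |S| = 3, Hall's condition holds for this subset.

7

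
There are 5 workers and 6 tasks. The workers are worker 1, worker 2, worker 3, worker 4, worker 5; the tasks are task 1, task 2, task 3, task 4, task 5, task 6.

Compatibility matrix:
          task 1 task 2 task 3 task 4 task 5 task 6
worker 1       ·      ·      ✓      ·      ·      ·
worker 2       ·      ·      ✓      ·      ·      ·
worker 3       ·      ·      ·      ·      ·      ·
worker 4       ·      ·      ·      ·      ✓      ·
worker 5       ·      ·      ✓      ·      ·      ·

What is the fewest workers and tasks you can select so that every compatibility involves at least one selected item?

2

The 2 edges worker 1–task 3, worker 4–task 5 form a matching, so any vertex cover needs at least 2 vertices (one per matched edge).
Conversely {worker 4, task 3} meets every edge and has exactly 2 vertices, so 2 is optimal.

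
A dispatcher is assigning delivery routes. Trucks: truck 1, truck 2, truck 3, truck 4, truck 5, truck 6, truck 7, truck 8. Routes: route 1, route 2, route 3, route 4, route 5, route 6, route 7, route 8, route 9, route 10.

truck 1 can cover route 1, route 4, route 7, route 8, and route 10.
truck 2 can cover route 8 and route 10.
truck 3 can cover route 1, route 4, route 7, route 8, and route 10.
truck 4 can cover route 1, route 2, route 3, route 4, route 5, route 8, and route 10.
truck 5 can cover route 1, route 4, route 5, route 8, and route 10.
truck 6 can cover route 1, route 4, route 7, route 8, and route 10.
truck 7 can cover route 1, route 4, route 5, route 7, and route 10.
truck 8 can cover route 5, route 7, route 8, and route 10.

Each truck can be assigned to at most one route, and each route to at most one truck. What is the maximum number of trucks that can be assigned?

A valid assignment of size 7: truck 1–route 7, truck 2–route 10, truck 3–route 1, truck 4–route 3, truck 5–route 5, truck 6–route 8, truck 7–route 4.
The set {truck 1, truck 2, truck 3, truck 5, truck 6, truck 7, truck 8} has only 6 neighbours ({route 1, route 10, route 4, route 5, route 7, route 8}), so by Hall's theorem at most 7 of the 8 trucks can be matched.

7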